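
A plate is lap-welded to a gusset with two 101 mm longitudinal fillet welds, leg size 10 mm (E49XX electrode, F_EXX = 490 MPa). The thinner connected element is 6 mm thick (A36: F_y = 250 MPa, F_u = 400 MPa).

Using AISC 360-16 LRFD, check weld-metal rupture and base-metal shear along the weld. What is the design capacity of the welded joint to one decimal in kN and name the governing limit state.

Weld metal: throat = 0.707×10 = 7.07 mm, L = 2×101 = 202 mm. φR_n = 0.75 × 0.6 × 490 × 7.07 × 202 = 314.9 kN.
Base metal shear (6 mm plate): yield φR_n = 1.0×0.6×250×6×202 = 181.8 kN; rupture φR_n = 0.75×0.6×400×6×202 = 218.2 kN; take 181.8 kN (yield).
Governing: min(314.9, 181.8) = 181.8 kN → base-metal shear.

181.8 kN (base-metal shear governs)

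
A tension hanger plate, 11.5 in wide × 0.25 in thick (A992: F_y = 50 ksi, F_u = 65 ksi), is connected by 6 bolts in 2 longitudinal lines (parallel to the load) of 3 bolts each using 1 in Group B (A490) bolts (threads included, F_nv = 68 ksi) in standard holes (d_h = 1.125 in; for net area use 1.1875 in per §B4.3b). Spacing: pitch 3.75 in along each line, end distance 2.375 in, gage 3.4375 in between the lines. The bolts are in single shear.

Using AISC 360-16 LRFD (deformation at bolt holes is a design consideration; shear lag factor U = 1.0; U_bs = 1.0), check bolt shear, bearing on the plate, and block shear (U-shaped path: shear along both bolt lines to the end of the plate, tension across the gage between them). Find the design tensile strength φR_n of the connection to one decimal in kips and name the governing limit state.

128.4 kips (block shear governs)

Bolt shear: A_b = π(1)²/4 = 0.7854 in². φR_n = 0.75 × 68 × 0.7854 × 6 × 1 = 240.3 kips.
Bearing (0.25 in plate, F_u = 65 ksi): end bolts L_c = 2.375 − 1.125/2 = 1.8125, R_n = min(1.2×1.8125×0.25×65, 2.4×1×0.25×65) = 35.344 kips/bolt; interior L_c = 3.75 − 1.125 = 2.625, R_n = 39 kips/bolt. φR_n = 0.75 × (2×35.344 + 4×39) = 170.0 kips.
Block shear: shear path 2×[2.375+2×3.75] = 2×9.875 in, A_gv = 4.9375, A_nv = 2×(9.875 − 2.5×1.1875)×0.25 = 3.4531 in²; tension across gage: (3.4375 − 1×1.1875)×0.25 = 0.5625 in². R_n = min(0.6×65×3.4531, 0.6×50×4.9375) + 1.0×65×0.5625 = min(134.67, 148.13) + 36.563 = 171.23 kips. φR_n = 0.75 × 171.23 = 128.4 kips.
Governing: min(240.3, 170.0, 128.4) = 128.4 kips → block shear.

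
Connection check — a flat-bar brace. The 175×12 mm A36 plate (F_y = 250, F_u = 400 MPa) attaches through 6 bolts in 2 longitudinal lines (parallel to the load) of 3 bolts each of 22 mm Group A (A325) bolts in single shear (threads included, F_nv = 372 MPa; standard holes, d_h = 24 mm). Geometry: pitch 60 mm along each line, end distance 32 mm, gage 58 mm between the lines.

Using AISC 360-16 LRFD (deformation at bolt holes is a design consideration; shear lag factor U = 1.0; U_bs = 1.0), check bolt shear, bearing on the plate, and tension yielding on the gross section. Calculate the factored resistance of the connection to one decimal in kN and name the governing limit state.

Bolt shear: A_b = π(22)²/4 = 380.13 mm². φR_n = 0.75 × 372 × 380.13 × 6 × 1 = 636.3 kN.
Bearing (12 mm plate, F_u = 400 MPa): end bolts L_c = 32 − 24/2 = 20, R_n = min(1.2×20×12×400, 2.4×22×12×400) = 115.2 kN/bolt; interior L_c = 60 − 24 = 36, R_n = 207.36 kN/bolt. φR_n = 0.75 × (2×115.2 + 4×207.36) = 794.9 kN.
Tension yield (gross): A_g = 175×12 = 2100 mm². φR_n = 0.90 × 250 × 2100 = 472.5 kN.
Governing: min(636.3, 794.9, 472.5) = 472.5 kN → gross-section yield.

472.5 kN (gross-section yield governs)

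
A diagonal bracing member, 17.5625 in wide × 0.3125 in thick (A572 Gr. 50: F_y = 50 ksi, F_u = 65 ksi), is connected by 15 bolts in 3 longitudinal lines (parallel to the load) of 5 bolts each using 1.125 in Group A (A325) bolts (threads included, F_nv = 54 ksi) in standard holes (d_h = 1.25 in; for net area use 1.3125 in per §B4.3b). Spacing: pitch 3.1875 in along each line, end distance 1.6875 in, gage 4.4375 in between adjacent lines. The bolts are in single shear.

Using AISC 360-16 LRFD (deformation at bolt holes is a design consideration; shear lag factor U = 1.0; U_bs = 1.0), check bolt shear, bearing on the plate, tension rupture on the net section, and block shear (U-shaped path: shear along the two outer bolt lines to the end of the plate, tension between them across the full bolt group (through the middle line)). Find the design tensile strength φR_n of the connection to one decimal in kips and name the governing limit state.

207.6 kips (net-section rupture governs)

Bolt shear: A_b = π(1.125)²/4 = 0.99402 in². φR_n = 0.75 × 54 × 0.99402 × 15 × 1 = 603.9 kips.
Bearing (0.3125 in plate, F_u = 65 ksi): end bolts L_c = 1.6875 − 1.25/2 = 1.0625, R_n = min(1.2×1.0625×0.3125×65, 2.4×1.125×0.3125×65) = 25.898 kips/bolt; interior L_c = 3.1875 − 1.25 = 1.9375, R_n = 47.227 kips/bolt. φR_n = 0.75 × (3×25.898 + 12×47.227) = 483.3 kips.
Tension rupture (net): A_n = (17.5625 − 3×1.3125)×0.3125 = 4.2578 in² (U = 1.0, A_e = A_n). φR_n = 0.75 × 65 × 4.2578 = 207.6 kips.
Block shear: shear path 2×[1.6875+4×3.1875] = 2×14.4375 in, A_gv = 9.0234, A_nv = 2×(14.4375 − 4.5×1.3125)×0.3125 = 5.332 in²; tension across gage: (8.875 − 2×1.3125)×0.3125 = 1.9531 in². R_n = min(0.6×65×5.332, 0.6×50×9.0234) + 1.0×65×1.9531 = min(207.95, 270.7) + 126.95 = 334.9 kips. φR_n = 0.75 × 334.9 = 251.2 kips.
Governing: min(603.9, 483.3, 207.6, 251.2) = 207.6 kips → net-section rupture.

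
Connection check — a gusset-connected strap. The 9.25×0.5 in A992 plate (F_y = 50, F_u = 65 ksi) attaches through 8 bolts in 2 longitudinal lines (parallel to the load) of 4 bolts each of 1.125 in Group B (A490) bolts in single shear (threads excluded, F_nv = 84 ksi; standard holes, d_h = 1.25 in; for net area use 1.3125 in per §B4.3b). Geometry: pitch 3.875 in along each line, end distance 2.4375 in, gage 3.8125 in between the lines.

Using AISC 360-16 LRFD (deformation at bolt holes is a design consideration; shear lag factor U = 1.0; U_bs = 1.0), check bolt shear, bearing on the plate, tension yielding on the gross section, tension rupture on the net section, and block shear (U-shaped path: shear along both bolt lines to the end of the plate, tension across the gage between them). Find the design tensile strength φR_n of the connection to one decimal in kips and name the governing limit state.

Bolt shear: A_b = π(1.125)²/4 = 0.99402 in². φR_n = 0.75 × 84 × 0.99402 × 8 × 1 = 501.0 kips.
Bearing (0.5 in plate, F_u = 65 ksi): end bolts L_c = 2.4375 − 1.25/2 = 1.8125, R_n = min(1.2×1.8125×0.5×65, 2.4×1.125×0.5×65) = 70.688 kips/bolt; interior L_c = 3.875 − 1.25 = 2.625, R_n = 87.75 kips/bolt. φR_n = 0.75 × (2×70.688 + 6×87.75) = 500.9 kips.
Tension yield (gross): A_g = 9.25×0.5 = 4.625 in². φR_n = 0.90 × 50 × 4.625 = 208.1 kips.
Tension rupture (net): A_n = (9.25 − 2×1.3125)×0.5 = 3.3125 in² (U = 1.0, A_e = A_n). φR_n = 0.75 × 65 × 3.3125 = 161.5 kips.
Block shear: shear path 2×[2.4375+3×3.875] = 2×14.0625 in, A_gv = 14.063, A_nv = 2×(14.0625 − 3.5×1.3125)×0.5 = 9.4688 in²; tension across gage: (3.8125 − 1×1.3125)×0.5 = 1.25 in². R_n = min(0.6×65×9.4688, 0.6×50×14.063) + 1.0×65×1.25 = min(369.28, 421.89) + 81.25 = 450.53 kips. φR_n = 0.75 × 450.53 = 337.9 kips.
Governing: min(501.0, 500.9, 208.1, 161.5, 337.9) = 161.5 kips → net-section rupture.

161.5 kips (net-section rupture governs)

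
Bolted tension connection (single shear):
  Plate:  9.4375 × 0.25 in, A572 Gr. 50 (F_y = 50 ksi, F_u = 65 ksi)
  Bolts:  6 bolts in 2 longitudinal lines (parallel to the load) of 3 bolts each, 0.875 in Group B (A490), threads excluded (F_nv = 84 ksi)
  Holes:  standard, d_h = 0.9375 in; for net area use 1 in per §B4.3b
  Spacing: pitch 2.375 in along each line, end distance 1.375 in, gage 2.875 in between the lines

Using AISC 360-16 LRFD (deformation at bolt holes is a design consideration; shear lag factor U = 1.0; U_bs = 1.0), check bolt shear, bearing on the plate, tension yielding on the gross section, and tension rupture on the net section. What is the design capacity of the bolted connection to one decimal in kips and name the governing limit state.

90.6 kips (net-section rupture governs)

Bolt shear: A_b = π(0.875)²/4 = 0.60132 in². φR_n = 0.75 × 84 × 0.60132 × 6 × 1 = 227.3 kips.
Bearing (0.25 in plate, F_u = 65 ksi): end bolts L_c = 1.375 − 0.9375/2 = 0.90625, R_n = min(1.2×0.90625×0.25×65, 2.4×0.875×0.25×65) = 17.672 kips/bolt; interior L_c = 2.375 − 0.9375 = 1.4375, R_n = 28.031 kips/bolt. φR_n = 0.75 × (2×17.672 + 4×28.031) = 110.6 kips.
Tension yield (gross): A_g = 9.4375×0.25 = 2.3594 in². φR_n = 0.90 × 50 × 2.3594 = 106.2 kips.
Tension rupture (net): A_n = (9.4375 − 2×1)×0.25 = 1.8594 in² (U = 1.0, A_e = A_n). φR_n = 0.75 × 65 × 1.8594 = 90.6 kips.
Governing: min(227.3, 110.6, 106.2, 90.6) = 90.6 kips → net-section rupture.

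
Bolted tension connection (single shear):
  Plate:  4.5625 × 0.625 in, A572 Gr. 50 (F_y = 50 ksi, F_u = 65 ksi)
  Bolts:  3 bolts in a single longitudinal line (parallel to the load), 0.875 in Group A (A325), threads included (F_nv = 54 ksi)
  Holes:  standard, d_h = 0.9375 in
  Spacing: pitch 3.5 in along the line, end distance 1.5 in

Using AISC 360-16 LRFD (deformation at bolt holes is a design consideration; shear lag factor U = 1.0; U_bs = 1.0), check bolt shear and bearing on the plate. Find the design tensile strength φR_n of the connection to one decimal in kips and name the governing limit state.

73.1 kips (bolt shear governs)

Bolt shear: A_b = π(0.875)²/4 = 0.60132 in². φR_n = 0.75 × 54 × 0.60132 × 3 × 1 = 73.1 kips.
Bearing (0.625 in plate, F_u = 65 ksi): end bolts L_c = 1.5 − 0.9375/2 = 1.03125, R_n = min(1.2×1.03125×0.625×65, 2.4×0.875×0.625×65) = 50.273 kips/bolt; interior L_c = 3.5 − 0.9375 = 2.5625, R_n = 85.313 kips/bolt. φR_n = 0.75 × (1×50.273 + 2×85.313) = 165.7 kips.
Governing: min(73.1, 165.7) = 73.1 kips → bolt shear.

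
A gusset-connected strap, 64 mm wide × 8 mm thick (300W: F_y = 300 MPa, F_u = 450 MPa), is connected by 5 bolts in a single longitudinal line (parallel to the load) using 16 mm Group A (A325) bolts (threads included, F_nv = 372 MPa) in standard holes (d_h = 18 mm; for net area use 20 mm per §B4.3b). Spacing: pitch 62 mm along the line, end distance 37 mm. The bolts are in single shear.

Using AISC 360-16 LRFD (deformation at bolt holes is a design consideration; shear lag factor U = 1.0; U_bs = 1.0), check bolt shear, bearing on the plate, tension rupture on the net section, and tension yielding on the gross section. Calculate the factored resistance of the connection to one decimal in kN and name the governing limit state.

118.8 kN (net-section rupture governs)

Bolt shear: A_b = π(16)²/4 = 201.06 mm². φR_n = 0.75 × 372 × 201.06 × 5 × 1 = 280.5 kN.
Bearing (8 mm plate, F_u = 450 MPa): end bolts L_c = 37 − 18/2 = 28, R_n = min(1.2×28×8×450, 2.4×16×8×450) = 120.96 kN/bolt; interior L_c = 62 − 18 = 44, R_n = 138.24 kN/bolt. φR_n = 0.75 × (1×120.96 + 4×138.24) = 505.4 kN.
Tension rupture (net): A_n = (64 − 1×20)×8 = 352 mm² (U = 1.0, A_e = A_n). φR_n = 0.75 × 450 × 352 = 118.8 kN.
Tension yield (gross): A_g = 64×8 = 512 mm². φR_n = 0.90 × 300 × 512 = 138.2 kN.
Governing: min(280.5, 505.4, 118.8, 138.2) = 118.8 kN → net-section rupture.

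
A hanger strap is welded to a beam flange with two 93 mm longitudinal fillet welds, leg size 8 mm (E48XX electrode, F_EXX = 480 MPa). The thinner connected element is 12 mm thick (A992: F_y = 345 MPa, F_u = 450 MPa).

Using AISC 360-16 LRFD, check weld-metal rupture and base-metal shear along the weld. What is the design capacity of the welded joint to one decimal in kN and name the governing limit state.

227.2 kN (weld metal governs)

Weld metal: throat = 0.707×8 = 5.656 mm, L = 2×93 = 186 mm. φR_n = 0.75 × 0.6 × 480 × 5.656 × 186 = 227.2 kN.
Base metal shear (12 mm plate): yield φR_n = 1.0×0.6×345×12×186 = 462.0 kN; rupture φR_n = 0.75×0.6×450×12×186 = 452.0 kN; take 452.0 kN (rupture).
Governing: min(227.2, 452.0) = 227.2 kN → weld metal.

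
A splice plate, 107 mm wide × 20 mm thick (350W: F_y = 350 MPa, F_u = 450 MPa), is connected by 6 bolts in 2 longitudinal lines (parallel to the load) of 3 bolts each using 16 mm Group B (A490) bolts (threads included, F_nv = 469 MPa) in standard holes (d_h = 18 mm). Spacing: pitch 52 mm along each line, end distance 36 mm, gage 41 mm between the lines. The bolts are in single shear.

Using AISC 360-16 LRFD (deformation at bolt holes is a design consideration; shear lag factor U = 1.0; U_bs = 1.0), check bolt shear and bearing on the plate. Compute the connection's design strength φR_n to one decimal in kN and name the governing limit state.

424.3 kN (bolt shear governs)

Bolt shear: A_b = π(16)²/4 = 201.06 mm². φR_n = 0.75 × 469 × 201.06 × 6 × 1 = 424.3 kN.
Bearing (20 mm plate, F_u = 450 MPa): end bolts L_c = 36 − 18/2 = 27, R_n = min(1.2×27×20×450, 2.4×16×20×450) = 291.6 kN/bolt; interior L_c = 52 − 18 = 34, R_n = 345.6 kN/bolt. φR_n = 0.75 × (2×291.6 + 4×345.6) = 1474.2 kN.
Governing: min(424.3, 1474.2) = 424.3 kN → bolt shear.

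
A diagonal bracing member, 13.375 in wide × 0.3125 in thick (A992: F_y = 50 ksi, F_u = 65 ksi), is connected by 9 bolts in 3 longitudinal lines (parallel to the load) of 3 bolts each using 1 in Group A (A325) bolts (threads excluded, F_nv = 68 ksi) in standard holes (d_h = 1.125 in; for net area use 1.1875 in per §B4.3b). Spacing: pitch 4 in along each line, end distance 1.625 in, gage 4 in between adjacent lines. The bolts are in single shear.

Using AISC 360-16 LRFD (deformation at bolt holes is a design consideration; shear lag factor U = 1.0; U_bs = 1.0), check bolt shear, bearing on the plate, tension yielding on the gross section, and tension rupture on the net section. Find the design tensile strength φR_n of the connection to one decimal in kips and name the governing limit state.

149.5 kips (net-section rupture governs)

Bolt shear: A_b = π(1)²/4 = 0.7854 in². φR_n = 0.75 × 68 × 0.7854 × 9 × 1 = 360.5 kips.
Bearing (0.3125 in plate, F_u = 65 ksi): end bolts L_c = 1.625 − 1.125/2 = 1.0625, R_n = min(1.2×1.0625×0.3125×65, 2.4×1×0.3125×65) = 25.898 kips/bolt; interior L_c = 4 − 1.125 = 2.875, R_n = 48.75 kips/bolt. φR_n = 0.75 × (3×25.898 + 6×48.75) = 277.6 kips.
Tension yield (gross): A_g = 13.375×0.3125 = 4.1797 in². φR_n = 0.90 × 50 × 4.1797 = 188.1 kips.
Tension rupture (net): A_n = (13.375 − 3×1.1875)×0.3125 = 3.0664 in² (U = 1.0, A_e = A_n). φR_n = 0.75 × 65 × 3.0664 = 149.5 kips.
Governing: min(360.5, 277.6, 188.1, 149.5) = 149.5 kips → net-section rupture.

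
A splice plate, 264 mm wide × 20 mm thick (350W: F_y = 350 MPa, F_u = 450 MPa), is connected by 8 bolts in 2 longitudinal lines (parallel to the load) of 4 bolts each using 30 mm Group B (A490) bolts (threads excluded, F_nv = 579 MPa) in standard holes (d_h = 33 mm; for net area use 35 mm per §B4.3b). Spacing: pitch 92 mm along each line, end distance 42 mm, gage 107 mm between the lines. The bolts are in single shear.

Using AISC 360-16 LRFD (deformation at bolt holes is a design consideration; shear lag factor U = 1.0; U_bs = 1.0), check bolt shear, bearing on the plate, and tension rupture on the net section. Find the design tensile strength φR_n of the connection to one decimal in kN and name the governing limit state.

Bolt shear: A_b = π(30)²/4 = 706.86 mm². φR_n = 0.75 × 579 × 706.86 × 8 × 1 = 2455.6 kN.
Bearing (20 mm plate, F_u = 450 MPa): end bolts L_c = 42 − 33/2 = 25.5, R_n = min(1.2×25.5×20×450, 2.4×30×20×450) = 275.4 kN/bolt; interior L_c = 92 − 33 = 59, R_n = 637.2 kN/bolt. φR_n = 0.75 × (2×275.4 + 6×637.2) = 3280.5 kN.
Tension rupture (net): A_n = (264 − 2×35)×20 = 3880 mm² (U = 1.0, A_e = A_n). φR_n = 0.75 × 450 × 3880 = 1309.5 kN.
Governing: min(2455.6, 3280.5, 1309.5) = 1309.5 kN → net-section rupture.

1309.5 kN (net-section rupture governs)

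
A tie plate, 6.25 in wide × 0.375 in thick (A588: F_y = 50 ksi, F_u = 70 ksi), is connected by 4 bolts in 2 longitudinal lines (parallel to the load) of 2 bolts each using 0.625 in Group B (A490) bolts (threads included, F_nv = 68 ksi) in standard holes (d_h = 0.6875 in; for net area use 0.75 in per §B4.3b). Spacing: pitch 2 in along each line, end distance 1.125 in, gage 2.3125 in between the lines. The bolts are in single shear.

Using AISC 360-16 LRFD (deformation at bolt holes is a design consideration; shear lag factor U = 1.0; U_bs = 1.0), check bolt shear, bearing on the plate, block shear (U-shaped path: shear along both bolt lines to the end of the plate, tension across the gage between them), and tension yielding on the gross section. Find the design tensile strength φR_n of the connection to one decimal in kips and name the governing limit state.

Bolt shear: A_b = π(0.625)²/4 = 0.3068 in². φR_n = 0.75 × 68 × 0.3068 × 4 × 1 = 62.6 kips.
Bearing (0.375 in plate, F_u = 70 ksi): end bolts L_c = 1.125 − 0.6875/2 = 0.78125, R_n = min(1.2×0.78125×0.375×70, 2.4×0.625×0.375×70) = 24.609 kips/bolt; interior L_c = 2 − 0.6875 = 1.3125, R_n = 39.375 kips/bolt. φR_n = 0.75 × (2×24.609 + 2×39.375) = 96.0 kips.
Block shear: shear path 2×[1.125+1×2] = 2×3.125 in, A_gv = 2.3438, A_nv = 2×(3.125 − 1.5×0.75)×0.375 = 1.5 in²; tension across gage: (2.3125 − 1×0.75)×0.375 = 0.58594 in². R_n = min(0.6×70×1.5, 0.6×50×2.3438) + 1.0×70×0.58594 = min(63, 70.314) + 41.016 = 104.02 kips. φR_n = 0.75 × 104.02 = 78.0 kips.
Tension yield (gross): A_g = 6.25×0.375 = 2.3438 in². φR_n = 0.90 × 50 × 2.3438 = 105.5 kips.
Governing: min(62.6, 96.0, 78.0, 105.5) = 62.6 kips → bolt shear.

62.6 kips (bolt shear governs)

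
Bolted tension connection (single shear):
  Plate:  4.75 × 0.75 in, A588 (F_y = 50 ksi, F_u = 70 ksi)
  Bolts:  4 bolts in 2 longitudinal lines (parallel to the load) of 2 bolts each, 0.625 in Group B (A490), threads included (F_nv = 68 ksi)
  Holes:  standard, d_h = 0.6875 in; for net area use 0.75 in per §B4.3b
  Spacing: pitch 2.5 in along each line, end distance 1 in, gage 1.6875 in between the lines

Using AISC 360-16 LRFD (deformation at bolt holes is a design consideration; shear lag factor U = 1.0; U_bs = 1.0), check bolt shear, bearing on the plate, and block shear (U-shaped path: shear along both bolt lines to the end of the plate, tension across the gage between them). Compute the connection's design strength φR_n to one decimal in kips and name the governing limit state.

Bolt shear: A_b = π(0.625)²/4 = 0.3068 in². φR_n = 0.75 × 68 × 0.3068 × 4 × 1 = 62.6 kips.
Bearing (0.75 in plate, F_u = 70 ksi): end bolts L_c = 1 − 0.6875/2 = 0.65625, R_n = min(1.2×0.65625×0.75×70, 2.4×0.625×0.75×70) = 41.344 kips/bolt; interior L_c = 2.5 − 0.6875 = 1.8125, R_n = 78.75 kips/bolt. φR_n = 0.75 × (2×41.344 + 2×78.75) = 180.1 kips.
Block shear: shear path 2×[1+1×2.5] = 2×3.5 in, A_gv = 5.25, A_nv = 2×(3.5 − 1.5×0.75)×0.75 = 3.5625 in²; tension across gage: (1.6875 − 1×0.75)×0.75 = 0.70313 in². R_n = min(0.6×70×3.5625, 0.6×50×5.25) + 1.0×70×0.70313 = min(149.63, 157.5) + 49.219 = 198.85 kips. φR_n = 0.75 × 198.85 = 149.1 kips.
Governing: min(62.6, 180.1, 149.1) = 62.6 kips → bolt shear.

62.6 kips (bolt shear governs)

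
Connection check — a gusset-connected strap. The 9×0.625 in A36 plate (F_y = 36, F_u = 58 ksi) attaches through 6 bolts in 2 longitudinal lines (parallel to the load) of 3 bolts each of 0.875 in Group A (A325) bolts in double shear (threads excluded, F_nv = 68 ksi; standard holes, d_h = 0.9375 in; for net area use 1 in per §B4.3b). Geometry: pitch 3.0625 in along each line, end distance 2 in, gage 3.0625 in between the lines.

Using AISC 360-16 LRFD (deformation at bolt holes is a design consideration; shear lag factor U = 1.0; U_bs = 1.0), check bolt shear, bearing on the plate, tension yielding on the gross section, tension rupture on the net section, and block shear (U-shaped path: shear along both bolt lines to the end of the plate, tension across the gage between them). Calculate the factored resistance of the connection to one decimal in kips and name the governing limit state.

182.3 kips (gross-section yield governs)

Bolt shear: A_b = π(0.875)²/4 = 0.60132 in². φR_n = 0.75 × 68 × 0.60132 × 6 × 2 = 368.0 kips.
Bearing (0.625 in plate, F_u = 58 ksi): end bolts L_c = 2 − 0.9375/2 = 1.53125, R_n = min(1.2×1.53125×0.625×58, 2.4×0.875×0.625×58) = 66.609 kips/bolt; interior L_c = 3.0625 − 0.9375 = 2.125, R_n = 76.125 kips/bolt. φR_n = 0.75 × (2×66.609 + 4×76.125) = 328.3 kips.
Tension yield (gross): A_g = 9×0.625 = 5.625 in². φR_n = 0.90 × 36 × 5.625 = 182.3 kips.
Tension rupture (net): A_n = (9 − 2×1)×0.625 = 4.375 in² (U = 1.0, A_e = A_n). φR_n = 0.75 × 58 × 4.375 = 190.3 kips.
Block shear: shear path 2×[2+2×3.0625] = 2×8.125 in, A_gv = 10.156, A_nv = 2×(8.125 − 2.5×1)×0.625 = 7.0313 in²; tension across gage: (3.0625 − 1×1)×0.625 = 1.2891 in². R_n = min(0.6×58×7.0313, 0.6×36×10.156) + 1.0×58×1.2891 = min(244.69, 219.37) + 74.768 = 294.14 kips. φR_n = 0.75 × 294.14 = 220.6 kips.
Governing: min(368.0, 328.3, 182.3, 190.3, 220.6) = 182.3 kips → gross-section yield.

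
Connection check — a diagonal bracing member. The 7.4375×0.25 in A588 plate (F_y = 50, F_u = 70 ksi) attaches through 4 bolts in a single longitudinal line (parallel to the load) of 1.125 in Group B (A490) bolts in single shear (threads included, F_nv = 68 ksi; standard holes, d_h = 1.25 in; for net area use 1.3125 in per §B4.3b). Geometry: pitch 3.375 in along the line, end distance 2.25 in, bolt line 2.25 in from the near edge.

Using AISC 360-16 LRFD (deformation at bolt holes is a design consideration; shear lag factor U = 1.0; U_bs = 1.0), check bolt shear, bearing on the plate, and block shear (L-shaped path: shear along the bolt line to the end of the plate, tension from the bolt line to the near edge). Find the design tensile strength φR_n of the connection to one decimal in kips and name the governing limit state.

Bolt shear: A_b = π(1.125)²/4 = 0.99402 in². φR_n = 0.75 × 68 × 0.99402 × 4 × 1 = 202.8 kips.
Bearing (0.25 in plate, F_u = 70 ksi): end bolts L_c = 2.25 − 1.25/2 = 1.625, R_n = min(1.2×1.625×0.25×70, 2.4×1.125×0.25×70) = 34.125 kips/bolt; interior L_c = 3.375 − 1.25 = 2.125, R_n = 44.625 kips/bolt. φR_n = 0.75 × (1×34.125 + 3×44.625) = 126.0 kips.
Block shear: shear path 1×[2.25+3×3.375] = 1×12.375 in, A_gv = 3.0938, A_nv = 1×(12.375 − 3.5×1.3125)×0.25 = 1.9453 in²; tension to near edge: (2.25 − 0.5×1.3125)×0.25 = 0.39844 in². R_n = min(0.6×70×1.9453, 0.6×50×3.0938) + 1.0×70×0.39844 = min(81.703, 92.814) + 27.891 = 109.59 kips. φR_n = 0.75 × 109.59 = 82.2 kips.
Governing: min(202.8, 126.0, 82.2) = 82.2 kips → block shear.

82.2 kips (block shear governs)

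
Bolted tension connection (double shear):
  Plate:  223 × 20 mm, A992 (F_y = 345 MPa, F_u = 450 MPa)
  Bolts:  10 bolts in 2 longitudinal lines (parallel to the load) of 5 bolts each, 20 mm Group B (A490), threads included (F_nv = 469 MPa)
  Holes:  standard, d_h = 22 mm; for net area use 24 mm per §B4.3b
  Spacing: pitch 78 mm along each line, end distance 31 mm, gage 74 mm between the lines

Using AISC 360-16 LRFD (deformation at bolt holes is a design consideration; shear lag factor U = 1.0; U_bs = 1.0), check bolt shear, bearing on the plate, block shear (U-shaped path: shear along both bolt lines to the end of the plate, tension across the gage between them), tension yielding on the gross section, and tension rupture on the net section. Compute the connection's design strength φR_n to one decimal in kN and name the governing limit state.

Bolt shear: A_b = π(20)²/4 = 314.16 mm². φR_n = 0.75 × 469 × 314.16 × 10 × 2 = 2210.1 kN.
Bearing (20 mm plate, F_u = 450 MPa): end bolts L_c = 31 − 22/2 = 20, R_n = min(1.2×20×20×450, 2.4×20×20×450) = 216 kN/bolt; interior L_c = 78 − 22 = 56, R_n = 432 kN/bolt. φR_n = 0.75 × (2×216 + 8×432) = 2916.0 kN.
Block shear: shear path 2×[31+4×78] = 2×343 mm, A_gv = 13720, A_nv = 2×(343 − 4.5×24)×20 = 9400 mm²; tension across gage: (74 − 1×24)×20 = 1000 mm². R_n = min(0.6×450×9400, 0.6×345×13720) + 1.0×450×1000 = min(2538, 2840) + 450 = 2988 kN. φR_n = 0.75 × 2988 = 2241.0 kN.
Tension yield (gross): A_g = 223×20 = 4460 mm². φR_n = 0.90 × 345 × 4460 = 1384.8 kN.
Tension rupture (net): A_n = (223 − 2×24)×20 = 3500 mm² (U = 1.0, A_e = A_n). φR_n = 0.75 × 450 × 3500 = 1181.3 kN.
Governing: min(2210.1, 2916.0, 2241.0, 1384.8, 1181.3) = 1181.3 kN → net-section rupture.

1181.3 kN (net-section rupture governs)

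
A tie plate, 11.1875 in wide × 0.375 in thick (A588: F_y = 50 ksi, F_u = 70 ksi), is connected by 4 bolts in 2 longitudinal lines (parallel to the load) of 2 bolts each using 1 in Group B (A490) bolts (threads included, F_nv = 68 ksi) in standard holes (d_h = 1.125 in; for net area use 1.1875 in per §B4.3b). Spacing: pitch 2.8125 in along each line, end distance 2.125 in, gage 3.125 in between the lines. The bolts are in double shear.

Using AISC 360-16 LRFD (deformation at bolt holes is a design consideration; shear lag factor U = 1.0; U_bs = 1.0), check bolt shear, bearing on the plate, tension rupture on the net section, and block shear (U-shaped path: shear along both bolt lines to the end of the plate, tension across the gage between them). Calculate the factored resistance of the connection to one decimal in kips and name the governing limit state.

Bolt shear: A_b = π(1)²/4 = 0.7854 in². φR_n = 0.75 × 68 × 0.7854 × 4 × 2 = 320.4 kips.
Bearing (0.375 in plate, F_u = 70 ksi): end bolts L_c = 2.125 − 1.125/2 = 1.5625, R_n = min(1.2×1.5625×0.375×70, 2.4×1×0.375×70) = 49.219 kips/bolt; interior L_c = 2.8125 − 1.125 = 1.6875, R_n = 53.156 kips/bolt. φR_n = 0.75 × (2×49.219 + 2×53.156) = 153.6 kips.
Tension rupture (net): A_n = (11.1875 − 2×1.1875)×0.375 = 3.3047 in² (U = 1.0, A_e = A_n). φR_n = 0.75 × 70 × 3.3047 = 173.5 kips.
Block shear: shear path 2×[2.125+1×2.8125] = 2×4.9375 in, A_gv = 3.7031, A_nv = 2×(4.9375 − 1.5×1.1875)×0.375 = 2.3672 in²; tension across gage: (3.125 − 1×1.1875)×0.375 = 0.72656 in². R_n = min(0.6×70×2.3672, 0.6×50×3.7031) + 1.0×70×0.72656 = min(99.422, 111.09) + 50.859 = 150.28 kips. φR_n = 0.75 × 150.28 = 112.7 kips.
Governing: min(320.4, 153.6, 173.5, 112.7) = 112.7 kips → block shear.

112.7 kips (block shear governs)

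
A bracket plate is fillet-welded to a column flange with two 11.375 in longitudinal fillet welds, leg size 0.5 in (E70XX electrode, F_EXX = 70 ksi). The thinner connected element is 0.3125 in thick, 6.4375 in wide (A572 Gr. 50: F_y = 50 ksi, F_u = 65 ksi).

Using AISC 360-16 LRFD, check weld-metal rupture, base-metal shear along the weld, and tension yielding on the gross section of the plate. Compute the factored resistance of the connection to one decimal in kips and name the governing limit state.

90.5 kips (gross-section yield governs)

Weld metal: throat = 0.707×0.5 = 0.3535 in, L = 2×11.375 = 22.75 in. φR_n = 0.75 × 0.6 × 70 × 0.3535 × 22.75 = 253.3 kips.
Base metal shear (0.3125 in plate): yield φR_n = 1.0×0.6×50×0.3125×22.75 = 213.3 kips; rupture φR_n = 0.75×0.6×65×0.3125×22.75 = 207.9 kips; take 207.9 kips (rupture).
Tension yield (gross): A_g = 6.4375×0.3125 = 2.0117 in². φR_n = 0.90 × 50 × 2.0117 = 90.5 kips.
Governing: min(253.3, 207.9, 90.5) = 90.5 kips → gross-section yield.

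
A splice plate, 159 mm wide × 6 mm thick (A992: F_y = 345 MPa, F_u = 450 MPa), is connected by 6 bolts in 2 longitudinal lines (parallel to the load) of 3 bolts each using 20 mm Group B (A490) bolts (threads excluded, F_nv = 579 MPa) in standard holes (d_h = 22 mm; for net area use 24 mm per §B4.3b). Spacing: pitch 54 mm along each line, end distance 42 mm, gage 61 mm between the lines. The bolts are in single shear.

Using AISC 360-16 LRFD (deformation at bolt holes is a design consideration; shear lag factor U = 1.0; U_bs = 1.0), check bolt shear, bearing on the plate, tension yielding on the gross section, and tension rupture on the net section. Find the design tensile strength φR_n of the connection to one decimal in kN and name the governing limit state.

224.8 kN (net-section rupture governs)

Bolt shear: A_b = π(20)²/4 = 314.16 mm². φR_n = 0.75 × 579 × 314.16 × 6 × 1 = 818.5 kN.
Bearing (6 mm plate, F_u = 450 MPa): end bolts L_c = 42 − 22/2 = 31, R_n = min(1.2×31×6×450, 2.4×20×6×450) = 100.44 kN/bolt; interior L_c = 54 − 22 = 32, R_n = 103.68 kN/bolt. φR_n = 0.75 × (2×100.44 + 4×103.68) = 461.7 kN.
Tension yield (gross): A_g = 159×6 = 954 mm². φR_n = 0.90 × 345 × 954 = 296.2 kN.
Tension rupture (net): A_n = (159 − 2×24)×6 = 666 mm² (U = 1.0, A_e = A_n). φR_n = 0.75 × 450 × 666 = 224.8 kN.
Governing: min(818.5, 461.7, 296.2, 224.8) = 224.8 kN → net-section rupture.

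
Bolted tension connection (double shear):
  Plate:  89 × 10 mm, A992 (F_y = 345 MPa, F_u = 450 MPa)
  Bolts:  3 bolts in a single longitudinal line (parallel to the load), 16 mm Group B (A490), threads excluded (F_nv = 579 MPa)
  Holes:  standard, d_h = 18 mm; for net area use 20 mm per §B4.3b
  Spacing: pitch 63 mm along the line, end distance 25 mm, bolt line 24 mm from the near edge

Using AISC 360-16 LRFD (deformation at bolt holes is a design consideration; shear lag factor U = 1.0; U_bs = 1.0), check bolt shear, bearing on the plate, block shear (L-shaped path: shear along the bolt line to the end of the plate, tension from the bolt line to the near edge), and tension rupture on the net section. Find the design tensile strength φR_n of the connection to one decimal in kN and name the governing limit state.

Bolt shear: A_b = π(16)²/4 = 201.06 mm². φR_n = 0.75 × 579 × 201.06 × 3 × 2 = 523.9 kN.
Bearing (10 mm plate, F_u = 450 MPa): end bolts L_c = 25 − 18/2 = 16, R_n = min(1.2×16×10×450, 2.4×16×10×450) = 86.4 kN/bolt; interior L_c = 63 − 18 = 45, R_n = 172.8 kN/bolt. φR_n = 0.75 × (1×86.4 + 2×172.8) = 324.0 kN.
Block shear: shear path 1×[25+2×63] = 1×151 mm, A_gv = 1510, A_nv = 1×(151 − 2.5×20)×10 = 1010 mm²; tension to near edge: (24 − 0.5×20)×10 = 140 mm². R_n = min(0.6×450×1010, 0.6×345×1510) + 1.0×450×140 = min(272.7, 312.57) + 63 = 335.7 kN. φR_n = 0.75 × 335.7 = 251.8 kN.
Tension rupture (net): A_n = (89 − 1×20)×10 = 690 mm² (U = 1.0, A_e = A_n). φR_n = 0.75 × 450 × 690 = 232.9 kN.
Governing: min(523.9, 324.0, 251.8, 232.9) = 232.9 kN → net-section rupture.

232.9 kN (net-section rupture governs)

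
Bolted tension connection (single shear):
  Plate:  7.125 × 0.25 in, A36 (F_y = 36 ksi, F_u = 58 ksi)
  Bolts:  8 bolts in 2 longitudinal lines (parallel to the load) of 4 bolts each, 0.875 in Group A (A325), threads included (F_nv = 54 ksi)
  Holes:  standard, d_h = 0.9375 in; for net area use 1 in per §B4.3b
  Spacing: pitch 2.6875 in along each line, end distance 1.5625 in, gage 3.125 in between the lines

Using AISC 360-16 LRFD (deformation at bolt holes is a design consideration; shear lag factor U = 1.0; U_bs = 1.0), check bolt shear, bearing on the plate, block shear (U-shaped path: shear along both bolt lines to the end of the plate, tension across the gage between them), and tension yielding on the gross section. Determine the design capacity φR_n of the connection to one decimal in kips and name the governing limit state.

57.7 kips (gross-section yield governs)

Bolt shear: A_b = π(0.875)²/4 = 0.60132 in². φR_n = 0.75 × 54 × 0.60132 × 8 × 1 = 194.8 kips.
Bearing (0.25 in plate, F_u = 58 ksi): end bolts L_c = 1.5625 − 0.9375/2 = 1.09375, R_n = min(1.2×1.09375×0.25×58, 2.4×0.875×0.25×58) = 19.031 kips/bolt; interior L_c = 2.6875 − 0.9375 = 1.75, R_n = 30.45 kips/bolt. φR_n = 0.75 × (2×19.031 + 6×30.45) = 165.6 kips.
Block shear: shear path 2×[1.5625+3×2.6875] = 2×9.625 in, A_gv = 4.8125, A_nv = 2×(9.625 − 3.5×1)×0.25 = 3.0625 in²; tension across gage: (3.125 − 1×1)×0.25 = 0.53125 in². R_n = min(0.6×58×3.0625, 0.6×36×4.8125) + 1.0×58×0.53125 = min(106.58, 103.95) + 30.813 = 134.76 kips. φR_n = 0.75 × 134.76 = 101.1 kips.
Tension yield (gross): A_g = 7.125×0.25 = 1.7813 in². φR_n = 0.90 × 36 × 1.7813 = 57.7 kips.
Governing: min(194.8, 165.6, 101.1, 57.7) = 57.7 kips → gross-section yield.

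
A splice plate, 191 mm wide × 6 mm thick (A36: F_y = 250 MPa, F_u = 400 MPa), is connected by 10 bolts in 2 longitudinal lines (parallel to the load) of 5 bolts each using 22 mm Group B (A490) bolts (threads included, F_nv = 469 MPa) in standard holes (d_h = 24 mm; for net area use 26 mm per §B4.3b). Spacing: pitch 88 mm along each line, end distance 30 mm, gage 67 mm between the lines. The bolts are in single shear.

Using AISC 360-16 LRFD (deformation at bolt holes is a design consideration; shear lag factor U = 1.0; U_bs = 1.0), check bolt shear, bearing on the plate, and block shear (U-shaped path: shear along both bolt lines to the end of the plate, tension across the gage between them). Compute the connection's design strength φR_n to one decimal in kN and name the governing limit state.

589.5 kN (block shear governs)

Bolt shear: A_b = π(22)²/4 = 380.13 mm². φR_n = 0.75 × 469 × 380.13 × 10 × 1 = 1337.1 kN.
Bearing (6 mm plate, F_u = 400 MPa): end bolts L_c = 30 − 24/2 = 18, R_n = min(1.2×18×6×400, 2.4×22×6×400) = 51.84 kN/bolt; interior L_c = 88 − 24 = 64, R_n = 126.72 kN/bolt. φR_n = 0.75 × (2×51.84 + 8×126.72) = 838.1 kN.
Block shear: shear path 2×[30+4×88] = 2×382 mm, A_gv = 4584, A_nv = 2×(382 − 4.5×26)×6 = 3180 mm²; tension across gage: (67 − 1×26)×6 = 246 mm². R_n = min(0.6×400×3180, 0.6×250×4584) + 1.0×400×246 = min(763.2, 687.6) + 98.4 = 786 kN. φR_n = 0.75 × 786 = 589.5 kN.
Governing: min(1337.1, 838.1, 589.5) = 589.5 kN → block shear.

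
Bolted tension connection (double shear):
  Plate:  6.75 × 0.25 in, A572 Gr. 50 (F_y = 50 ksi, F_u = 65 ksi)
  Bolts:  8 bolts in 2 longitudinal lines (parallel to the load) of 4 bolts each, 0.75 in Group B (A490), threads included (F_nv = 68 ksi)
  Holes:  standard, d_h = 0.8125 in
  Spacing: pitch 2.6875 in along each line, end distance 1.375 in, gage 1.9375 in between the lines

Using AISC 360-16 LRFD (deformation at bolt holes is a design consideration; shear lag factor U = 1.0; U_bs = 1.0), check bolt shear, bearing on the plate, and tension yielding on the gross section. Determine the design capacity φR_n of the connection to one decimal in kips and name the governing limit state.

75.9 kips (gross-section yield governs)

Bolt shear: A_b = π(0.75)²/4 = 0.44179 in². φR_n = 0.75 × 68 × 0.44179 × 8 × 2 = 360.5 kips.
Bearing (0.25 in plate, F_u = 65 ksi): end bolts L_c = 1.375 − 0.8125/2 = 0.96875, R_n = min(1.2×0.96875×0.25×65, 2.4×0.75×0.25×65) = 18.891 kips/bolt; interior L_c = 2.6875 − 0.8125 = 1.875, R_n = 29.25 kips/bolt. φR_n = 0.75 × (2×18.891 + 6×29.25) = 160.0 kips.
Tension yield (gross): A_g = 6.75×0.25 = 1.6875 in². φR_n = 0.90 × 50 × 1.6875 = 75.9 kips.
Governing: min(360.5, 160.0, 75.9) = 75.9 kips → gross-section yield.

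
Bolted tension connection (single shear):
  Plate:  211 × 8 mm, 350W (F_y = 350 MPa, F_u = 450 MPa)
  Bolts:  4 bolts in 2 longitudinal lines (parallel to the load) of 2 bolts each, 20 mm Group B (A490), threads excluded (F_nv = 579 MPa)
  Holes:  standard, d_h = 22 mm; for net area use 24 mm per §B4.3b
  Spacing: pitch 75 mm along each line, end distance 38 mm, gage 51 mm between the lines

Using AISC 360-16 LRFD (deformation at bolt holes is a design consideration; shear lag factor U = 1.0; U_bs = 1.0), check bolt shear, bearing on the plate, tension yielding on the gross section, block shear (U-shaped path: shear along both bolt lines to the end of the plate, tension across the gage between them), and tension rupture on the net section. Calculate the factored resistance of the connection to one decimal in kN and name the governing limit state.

Bolt shear: A_b = π(20)²/4 = 314.16 mm². φR_n = 0.75 × 579 × 314.16 × 4 × 1 = 545.7 kN.
Bearing (8 mm plate, F_u = 450 MPa): end bolts L_c = 38 − 22/2 = 27, R_n = min(1.2×27×8×450, 2.4×20×8×450) = 116.64 kN/bolt; interior L_c = 75 − 22 = 53, R_n = 172.8 kN/bolt. φR_n = 0.75 × (2×116.64 + 2×172.8) = 434.2 kN.
Tension yield (gross): A_g = 211×8 = 1688 mm². φR_n = 0.90 × 350 × 1688 = 531.7 kN.
Block shear: shear path 2×[38+1×75] = 2×113 mm, A_gv = 1808, A_nv = 2×(113 − 1.5×24)×8 = 1232 mm²; tension across gage: (51 − 1×24)×8 = 216 mm². R_n = min(0.6×450×1232, 0.6×350×1808) + 1.0×450×216 = min(332.64, 379.68) + 97.2 = 429.84 kN. φR_n = 0.75 × 429.84 = 322.4 kN.
Tension rupture (net): A_n = (211 − 2×24)×8 = 1304 mm² (U = 1.0, A_e = A_n). φR_n = 0.75 × 450 × 1304 = 440.1 kN.
Governing: min(545.7, 434.2, 531.7, 322.4, 440.1) = 322.4 kN → block shear.

322.4 kN (block shear governs)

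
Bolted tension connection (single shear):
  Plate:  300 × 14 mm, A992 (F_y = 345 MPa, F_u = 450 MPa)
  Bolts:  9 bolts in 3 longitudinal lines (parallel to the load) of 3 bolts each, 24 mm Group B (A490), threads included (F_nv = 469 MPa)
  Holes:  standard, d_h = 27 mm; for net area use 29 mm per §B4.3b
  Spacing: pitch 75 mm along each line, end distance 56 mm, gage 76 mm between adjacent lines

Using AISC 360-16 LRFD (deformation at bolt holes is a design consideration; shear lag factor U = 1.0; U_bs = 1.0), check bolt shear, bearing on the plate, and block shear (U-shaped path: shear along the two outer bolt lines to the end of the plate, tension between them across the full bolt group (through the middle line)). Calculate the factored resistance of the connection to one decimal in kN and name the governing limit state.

Bolt shear: A_b = π(24)²/4 = 452.39 mm². φR_n = 0.75 × 469 × 452.39 × 9 × 1 = 1432.2 kN.
Bearing (14 mm plate, F_u = 450 MPa): end bolts L_c = 56 − 27/2 = 42.5, R_n = min(1.2×42.5×14×450, 2.4×24×14×450) = 321.3 kN/bolt; interior L_c = 75 − 27 = 48, R_n = 362.88 kN/bolt. φR_n = 0.75 × (3×321.3 + 6×362.88) = 2355.9 kN.
Block shear: shear path 2×[56+2×75] = 2×206 mm, A_gv = 5768, A_nv = 2×(206 − 2.5×29)×14 = 3738 mm²; tension across gage: (152 − 2×29)×14 = 1316 mm². R_n = min(0.6×450×3738, 0.6×345×5768) + 1.0×450×1316 = min(1009.3, 1194) + 592.2 = 1601.5 kN. φR_n = 0.75 × 1601.5 = 1201.1 kN.
Governing: min(1432.2, 2355.9, 1201.1) = 1201.1 kN → block shear.

1201.1 kN (block shear governs)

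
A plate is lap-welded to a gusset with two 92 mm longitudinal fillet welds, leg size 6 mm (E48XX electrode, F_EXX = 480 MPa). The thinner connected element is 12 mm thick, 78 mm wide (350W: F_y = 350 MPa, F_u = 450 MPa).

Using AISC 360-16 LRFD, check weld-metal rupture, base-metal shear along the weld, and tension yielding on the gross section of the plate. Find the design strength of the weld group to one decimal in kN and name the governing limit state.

168.6 kN (weld metal governs)

Weld metal: throat = 0.707×6 = 4.242 mm, L = 2×92 = 184 mm. φR_n = 0.75 × 0.6 × 480 × 4.242 × 184 = 168.6 kN.
Base metal shear (12 mm plate): yield φR_n = 1.0×0.6×350×12×184 = 463.7 kN; rupture φR_n = 0.75×0.6×450×12×184 = 447.1 kN; take 447.1 kN (rupture).
Tension yield (gross): A_g = 78×12 = 936 mm². φR_n = 0.90 × 350 × 936 = 294.8 kN.
Governing: min(168.6, 447.1, 294.8) = 168.6 kN → weld metal.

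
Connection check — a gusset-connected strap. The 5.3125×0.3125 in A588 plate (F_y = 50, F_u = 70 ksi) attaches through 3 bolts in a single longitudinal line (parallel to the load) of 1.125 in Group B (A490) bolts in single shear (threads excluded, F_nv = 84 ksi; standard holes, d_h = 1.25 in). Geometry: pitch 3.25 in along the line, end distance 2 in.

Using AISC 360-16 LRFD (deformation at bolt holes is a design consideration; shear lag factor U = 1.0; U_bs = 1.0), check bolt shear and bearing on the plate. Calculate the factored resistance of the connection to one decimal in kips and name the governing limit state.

105.8 kips (bearing governs)

Bolt shear: A_b = π(1.125)²/4 = 0.99402 in². φR_n = 0.75 × 84 × 0.99402 × 3 × 1 = 187.9 kips.
Bearing (0.3125 in plate, F_u = 70 ksi): end bolts L_c = 2 − 1.25/2 = 1.375, R_n = min(1.2×1.375×0.3125×70, 2.4×1.125×0.3125×70) = 36.094 kips/bolt; interior L_c = 3.25 − 1.25 = 2, R_n = 52.5 kips/bolt. φR_n = 0.75 × (1×36.094 + 2×52.5) = 105.8 kips.
Governing: min(187.9, 105.8) = 105.8 kips → bearing.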